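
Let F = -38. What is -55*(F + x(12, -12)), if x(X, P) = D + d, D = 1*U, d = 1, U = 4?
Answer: 1815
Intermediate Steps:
D = 4 (D = 1*4 = 4)
x(X, P) = 5 (x(X, P) = 4 + 1 = 5)
-55*(F + x(12, -12)) = -55*(-38 + 5) = -55*(-33) = 1815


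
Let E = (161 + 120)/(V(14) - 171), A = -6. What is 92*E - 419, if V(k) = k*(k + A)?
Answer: -50573/59 ≈ -857.17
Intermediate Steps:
V(k) = k*(-6 + k) (V(k) = k*(k - 6) = k*(-6 + k))
E = -281/59 (E = (161 + 120)/(14*(-6 + 14) - 171) = 281/(14*8 - 171) = 281/(112 - 171) = 281/(-59) = 281*(-1/59) = -281/59 ≈ -4.7627)
92*E - 419 = 92*(-281/59) - 419 = -25852/59 - 419 = -50573/59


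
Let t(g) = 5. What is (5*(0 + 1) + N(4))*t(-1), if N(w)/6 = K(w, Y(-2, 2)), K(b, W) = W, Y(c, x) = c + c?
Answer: -95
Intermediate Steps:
Y(c, x) = 2*c
N(w) = -24 (N(w) = 6*(2*(-2)) = 6*(-4) = -24)
(5*(0 + 1) + N(4))*t(-1) = (5*(0 + 1) - 24)*5 = (5*1 - 24)*5 = (5 - 24)*5 = -19*5 = -95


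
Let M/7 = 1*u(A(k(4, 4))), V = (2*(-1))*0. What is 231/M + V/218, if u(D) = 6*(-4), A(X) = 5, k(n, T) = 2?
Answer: -11/8 ≈ -1.3750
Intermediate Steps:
u(D) = -24
V = 0 (V = -2*0 = 0)
M = -168 (M = 7*(1*(-24)) = 7*(-24) = -168)
231/M + V/218 = 231/(-168) + 0/218 = 231*(-1/168) + 0*(1/218) = -11/8 + 0 = -11/8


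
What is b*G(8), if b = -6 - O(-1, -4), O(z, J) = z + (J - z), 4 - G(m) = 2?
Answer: -4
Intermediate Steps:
G(m) = 2 (G(m) = 4 - 1*2 = 4 - 2 = 2)
O(z, J) = J
b = -2 (b = -6 - 1*(-4) = -6 + 4 = -2)
b*G(8) = -2*2 = -4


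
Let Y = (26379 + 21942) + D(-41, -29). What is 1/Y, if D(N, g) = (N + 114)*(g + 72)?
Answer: 1/51460 ≈ 1.9433e-5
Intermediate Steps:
D(N, g) = (72 + g)*(114 + N) (D(N, g) = (114 + N)*(72 + g) = (72 + g)*(114 + N))
Y = 51460 (Y = (26379 + 21942) + (8208 + 72*(-41) + 114*(-29) - 41*(-29)) = 48321 + (8208 - 2952 - 3306 + 1189) = 48321 + 3139 = 51460)
1/Y = 1/51460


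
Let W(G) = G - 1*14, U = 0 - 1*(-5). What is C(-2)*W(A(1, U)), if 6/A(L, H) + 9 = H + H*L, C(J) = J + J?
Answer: 32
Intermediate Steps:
U = 5 (U = 0 + 5 = 5)
C(J) = 2*J
A(L, H) = 6/(-9 + H + H*L) (A(L, H) = 6/(-9 + (H + H*L)) = 6/(-9 + H + H*L))
W(G) = -14 + G (W(G) = G - 14 = -14 + G)
C(-2)*W(A(1, U)) = (2*(-2))*(-14 + 6/(-9 + 5 + 5*1)) = -4*(-14 + 6/(-9 + 5 + 5)) = -4*(-14 + 6/1) = -4*(-14 + 6*1) = -4*(-14 + 6) = -4*(-8) = 32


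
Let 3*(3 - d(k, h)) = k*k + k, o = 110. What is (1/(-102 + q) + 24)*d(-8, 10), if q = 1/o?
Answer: -12649862/33657 ≈ -375.85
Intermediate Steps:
d(k, h) = 3 - k/3 - k²/3 (d(k, h) = 3 - (k*k + k)/3 = 3 - (k² + k)/3 = 3 - (k + k²)/3 = 3 + (-k/3 - k²/3) = 3 - k/3 - k²/3)
q = 1/110 ≈ 0.0090909
(1/(-102 + q) + 24)*d(-8, 10) = (1/(-102 + 1/110) + 24)*(3 - ⅓*(-8) - ⅓*(-8)²) = (1/(-11219/110) + 24)*(3 + 8/3 - ⅓*64) = (-110/11219 + 24)*(3 + 8/3 - 64/3) = (269146/11219)*(-47/3) = -12649862/33657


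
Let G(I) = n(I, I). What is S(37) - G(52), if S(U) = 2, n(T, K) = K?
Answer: -50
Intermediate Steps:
G(I) = I
S(37) - G(52) = 2 - 1*52 = 2 - 52 = -50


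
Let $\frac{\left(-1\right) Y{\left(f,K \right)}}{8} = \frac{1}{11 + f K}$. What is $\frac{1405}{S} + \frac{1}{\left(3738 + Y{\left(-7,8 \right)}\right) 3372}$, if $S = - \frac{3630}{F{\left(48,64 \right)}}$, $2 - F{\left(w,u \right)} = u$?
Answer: $\frac{1647050031197}{68634962616} \approx 23.997$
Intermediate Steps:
$F{\left(w,u \right)} = 2 - u$
$S = \frac{1815}{31}$ ($S = - \frac{3630}{2 - 64} = - \frac{3630}{-62} = \left(-3630\right) \left(- \frac{1}{62}\right) = \frac{1815}{31} \approx 58.548$)
$Y{\left(f,K \right)} = - \frac{8}{11 + K f}$ ($Y{\left(f,K \right)} = - \frac{8}{11 + f K} = - \frac{8}{11 + K f}$)
$\frac{1405}{S} + \frac{1}{\left(3738 + Y{\left(-7,8 \right)}\right) 3372} = \frac{1405}{\frac{1815}{31}} + \frac{1}{\left(3738 - \frac{8}{11 + 8 \left(-7\right)}\right) 3372} = 1405 \cdot \frac{31}{1815} + \frac{1}{3738 - \frac{8}{11 - 56}} \cdot \frac{1}{3372} = \frac{8711}{363} + \frac{1}{3738 - \frac{8}{-45}} \cdot \frac{1}{3372} = \frac{8711}{363} + \frac{1}{3738 - - \frac{8}{45}} \cdot \frac{1}{3372} = \frac{8711}{363} + \frac{1}{3738 + \frac{8}{45}} \cdot \frac{1}{3372} = \frac{8711}{363} + \frac{1}{\frac{168218}{45}} \cdot \frac{1}{3372} = \frac{8711}{363} + \frac{45}{168218} \cdot \frac{1}{3372} = \frac{8711}{363} + \frac{15}{189077032} = \frac{1647050031197}{68634962616}$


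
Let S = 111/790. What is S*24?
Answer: 1332/395 ≈ 3.3722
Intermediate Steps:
S = 111/790 (S = 111*(1/790) = 111/790 ≈ 0.14051)
S*24 = (111/790)*24 = 1332/395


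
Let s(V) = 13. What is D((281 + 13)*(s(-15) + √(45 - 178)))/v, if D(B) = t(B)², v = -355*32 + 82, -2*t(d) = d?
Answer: -388962/5639 - 280917*I*√133/5639 ≈ -68.977 - 574.52*I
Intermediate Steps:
t(d) = -d/2
v = -11278 (v = -11360 + 82 = -11278)
D(B) = B²/4 (D(B) = (-B/2)² = B²/4)
D((281 + 13)*(s(-15) + √(45 - 178)))/v = (((281 + 13)*(13 + √(45 - 178)))²/4)/(-11278) = ((294*(13 + √(-133)))²/4)*(-1/11278) = ((294*(13 + I*√133))²/4)*(-1/11278) = ((3822 + 294*I*√133)²/4)*(-1/11278) = -(3822 + 294*I*√133)²/45112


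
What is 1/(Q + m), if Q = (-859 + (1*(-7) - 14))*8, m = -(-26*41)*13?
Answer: 1/6818 ≈ 0.00014667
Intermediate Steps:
m = 13858 (m = -(-1066)*13 = -1*(-13858) = 13858)
Q = -7040 (Q = (-859 + (-7 - 14))*8 = (-859 - 21)*8 = -880*8 = -7040)
1/(Q + m) = 1/(-7040 + 13858) = 1/6818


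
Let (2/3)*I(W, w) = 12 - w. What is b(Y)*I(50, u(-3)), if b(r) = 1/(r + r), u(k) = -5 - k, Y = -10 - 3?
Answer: -21/26 ≈ -0.80769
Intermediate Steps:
Y = -13
b(r) = 1/(2*r)
I(W, w) = 18 - 3*w/2 (I(W, w) = 3*(12 - w)/2 = 18 - 3*w/2)
b(Y)*I(50, u(-3)) = ((1/2)/(-13))*(18 - 3*(-5 - 1*(-3))/2) = ((1/2)*(-1/13))*(18 - 3*(-5 + 3)/2) = -(18 - 3/2*(-2))/26 = -(18 + 3)/26 = -1/26*21 = -21/26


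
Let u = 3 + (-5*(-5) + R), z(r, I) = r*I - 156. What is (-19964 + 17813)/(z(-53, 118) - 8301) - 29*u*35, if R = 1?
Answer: -433016134/14711 ≈ -29435.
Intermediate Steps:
z(r, I) = -156 + I*r (z(r, I) = I*r - 156 = -156 + I*r)
u = 29 (u = 3 + (-5*(-5) + 1) = 3 + (25 + 1) = 3 + 26 = 29)
(-19964 + 17813)/(z(-53, 118) - 8301) - 29*u*35 = (-19964 + 17813)/((-156 + 118*(-53)) - 8301) - 29*29*35 = -2151/((-156 - 6254) - 8301) - 841*35 = -2151/(-6410 - 8301) - 1*29435 = -2151/(-14711) - 29435 = -2151*(-1/14711) - 29435 = 2151/14711 - 29435 = -433016134/14711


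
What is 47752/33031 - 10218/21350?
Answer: 340997221/352605925 ≈ 0.96708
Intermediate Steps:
47752/33031 - 10218/21350 = 47752*(1/33031) - 10218*1/21350 = 47752/33031 - 5109/10675 = 340997221/352605925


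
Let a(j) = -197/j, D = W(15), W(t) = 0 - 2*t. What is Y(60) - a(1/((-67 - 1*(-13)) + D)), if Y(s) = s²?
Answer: -12948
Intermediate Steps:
W(t) = -2*t
D = -30 (D = -2*15 = -30)
Y(60) - a(1/((-67 - 1*(-13)) + D)) = 60² - (-197)/(1/((-67 - 1*(-13)) - 30)) = 3600 - (-197)/(1/((-67 + 13) - 30)) = 3600 - (-197)/(1/(-54 - 30)) = 3600 - (-197)/(1/(-84)) = 3600 - (-197)/(-1/84) = 3600 - (-197)*(-84) = 3600 - 1*16548 = 3600 - 16548 = -12948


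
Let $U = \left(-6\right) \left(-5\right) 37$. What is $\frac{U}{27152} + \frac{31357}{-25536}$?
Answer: $- \frac{51441269}{43334592} \approx -1.1871$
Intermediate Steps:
$U = 1110$ ($U = 30 \cdot 37 = 1110$)
$\frac{U}{27152} + \frac{31357}{-25536} = \frac{1110}{27152} + \frac{31357}{-25536} = 1110 \cdot \frac{1}{27152} + 31357 \left(- \frac{1}{25536}\right) = \frac{555}{13576} - \frac{31357}{25536} = - \frac{51441269}{43334592}$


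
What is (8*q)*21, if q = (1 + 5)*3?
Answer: 3024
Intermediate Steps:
q = 18 (q = 6*3 = 18)
(8*q)*21 = (8*18)*21 = 144*21 = 3024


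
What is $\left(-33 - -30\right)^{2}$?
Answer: $9$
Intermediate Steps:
$\left(-33 - -30\right)^{2} = \left(-33 + 30\right)^{2} = \left(-3\right)^{2} = 9$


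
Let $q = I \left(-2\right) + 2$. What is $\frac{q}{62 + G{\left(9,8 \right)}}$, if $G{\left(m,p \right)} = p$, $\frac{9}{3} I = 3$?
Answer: $0$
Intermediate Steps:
$I = 1$ ($I = \frac{1}{3} \cdot 3 = 1$)
$q = 0$ ($q = 1 \left(-2\right) + 2 = -2 + 2 = 0$)
$\frac{q}{62 + G{\left(9,8 \right)}} = \frac{0}{62 + 8} = \frac{0}{70} = 0 \cdot \frac{1}{70} = 0$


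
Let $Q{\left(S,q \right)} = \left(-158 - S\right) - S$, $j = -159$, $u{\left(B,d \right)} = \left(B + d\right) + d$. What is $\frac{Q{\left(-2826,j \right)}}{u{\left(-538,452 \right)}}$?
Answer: $\frac{2747}{183} \approx 15.011$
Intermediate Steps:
$u{\left(B,d \right)} = B + 2 d$
$Q{\left(S,q \right)} = -158 - 2 S$
$\frac{Q{\left(-2826,j \right)}}{u{\left(-538,452 \right)}} = \frac{-158 - -5652}{-538 + 2 \cdot 452} = \frac{-158 + 5652}{-538 + 904} = \frac{5494}{366} = 5494 \cdot \frac{1}{366} = \frac{2747}{183}$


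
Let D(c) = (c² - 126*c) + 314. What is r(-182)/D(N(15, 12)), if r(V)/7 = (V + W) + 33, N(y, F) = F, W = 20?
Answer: 903/1054 ≈ 0.85674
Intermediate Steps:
D(c) = 314 + c² - 126*c
r(V) = 371 + 7*V (r(V) = 7*((V + 20) + 33) = 7*((20 + V) + 33) = 7*(53 + V) = 371 + 7*V)
r(-182)/D(N(15, 12)) = (371 + 7*(-182))/(314 + 12² - 126*12) = (371 - 1274)/(314 + 144 - 1512) = -903/(-1054) = -903*(-1/1054) = 903/1054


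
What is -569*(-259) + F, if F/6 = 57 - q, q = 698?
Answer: 143525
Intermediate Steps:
F = -3846 (F = 6*(57 - 1*698) = 6*(57 - 698) = 6*(-641) = -3846)
-569*(-259) + F = -569*(-259) - 3846 = 147371 - 3846 = 143525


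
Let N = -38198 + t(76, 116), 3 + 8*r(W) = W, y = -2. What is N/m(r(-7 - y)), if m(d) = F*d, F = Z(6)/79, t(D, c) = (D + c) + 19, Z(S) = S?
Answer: 3000973/6 ≈ 5.0016e+5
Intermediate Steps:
t(D, c) = 19 + D + c
F = 6/79 ≈ 0.075949
r(W) = -3/8 + W/8
m(d) = 6*d/79
N = -37987 (N = -38198 + (19 + 76 + 116) = -38198 + 211 = -37987)
N/m(r(-7 - y)) = -37987*79/(6*(-3/8 + (-7 - 1*(-2))/8)) = -37987*79/(6*(-3/8 + (-7 + 2)/8)) = -37987*79/(6*(-3/8 + (⅛)*(-5))) = -37987*79/(6*(-3/8 - 5/8)) = -37987/((6/79)*(-1)) = -37987/(-6/79) = -37987*(-79/6) = 3000973/6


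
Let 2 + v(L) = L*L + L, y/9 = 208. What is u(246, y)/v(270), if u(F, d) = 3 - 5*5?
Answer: -11/36584 ≈ -0.00030068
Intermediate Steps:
y = 1872 (y = 9*208 = 1872)
u(F, d) = -22 (u(F, d) = 3 - 25 = -22)
v(L) = -2 + L + L² (v(L) = -2 + (L*L + L) = -2 + (L² + L) = -2 + (L + L²) = -2 + L + L²)
u(246, y)/v(270) = -22/(-2 + 270 + 270²) = -22/(-2 + 270 + 72900) = -22/73168 = -22*1/73168 = -11/36584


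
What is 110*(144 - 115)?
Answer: 3190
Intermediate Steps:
110*(144 - 115) = 110*29 = 3190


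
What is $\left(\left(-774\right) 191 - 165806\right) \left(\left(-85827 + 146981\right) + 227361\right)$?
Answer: $-90489844600$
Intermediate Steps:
$\left(\left(-774\right) 191 - 165806\right) \left(\left(-85827 + 146981\right) + 227361\right) = \left(-147834 - 165806\right) \left(61154 + 227361\right) = \left(-313640\right) 288515 = -90489844600$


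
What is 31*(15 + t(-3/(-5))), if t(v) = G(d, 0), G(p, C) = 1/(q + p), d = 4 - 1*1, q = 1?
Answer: 1891/4 ≈ 472.75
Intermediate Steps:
d = 3 (d = 4 - 1 = 3)
G(p, C) = 1/(1 + p)
t(v) = 1/4 (t(v) = 1/(1 + 3) = 1/4)
31*(15 + t(-3/(-5))) = 31*(15 + 1/4) = 31*(61/4) = 1891/4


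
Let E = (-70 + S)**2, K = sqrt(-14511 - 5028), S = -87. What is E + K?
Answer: 24649 + 3*I*sqrt(2171) ≈ 24649.0 + 139.78*I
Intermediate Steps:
K = 3*I*sqrt(2171) (K = sqrt(-19539) = 3*I*sqrt(2171) ≈ 139.78*I)
E = 24649 (E = (-70 - 87)**2 = (-157)**2 = 24649)
E + K = 24649 + 3*I*sqrt(2171)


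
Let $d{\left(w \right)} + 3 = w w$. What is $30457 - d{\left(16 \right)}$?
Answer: $30204$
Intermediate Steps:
$d{\left(w \right)} = -3 + w^{2}$ ($d{\left(w \right)} = -3 + w w = -3 + w^{2}$)
$30457 - d{\left(16 \right)} = 30457 - \left(-3 + 16^{2}\right) = 30457 - \left(-3 + 256\right) = 30457 - 253 = 30204$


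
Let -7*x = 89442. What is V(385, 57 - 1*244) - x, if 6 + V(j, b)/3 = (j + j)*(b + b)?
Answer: -5958264/7 ≈ -8.5118e+5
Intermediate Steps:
x = -89442/7 (x = -⅐*89442 = -89442/7 ≈ -12777.)
V(j, b) = -18 + 12*b*j (V(j, b) = -18 + 3*((j + j)*(b + b)) = -18 + 3*((2*j)*(2*b)) = -18 + 3*(4*b*j) = -18 + 12*b*j)
V(385, 57 - 1*244) - x = (-18 + 12*(57 - 1*244)*385) - 1*(-89442/7) = (-18 + 12*(57 - 244)*385) + 89442/7 = (-18 + 12*(-187)*385) + 89442/7 = (-18 - 863940) + 89442/7 = -863958 + 89442/7 = -5958264/7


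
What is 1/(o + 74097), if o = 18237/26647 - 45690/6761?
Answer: 180160367/13348248512526 ≈ 1.3497e-5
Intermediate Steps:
o = -1094201073/180160367 (o = 18237*(1/26647) - 45690*1/6761 = 18237/26647 - 45690/6761 = -1094201073/180160367 ≈ -6.0735)
1/(o + 74097) = 1/(-1094201073/180160367 + 74097) = 1/(13348248512526/180160367) = 180160367/13348248512526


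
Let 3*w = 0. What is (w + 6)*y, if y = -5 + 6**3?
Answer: 1266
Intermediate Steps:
w = 0 (w = (1/3)*0 = 0)
y = 211 (y = -5 + 216 = 211)
(w + 6)*y = (0 + 6)*211 = 6*211 = 1266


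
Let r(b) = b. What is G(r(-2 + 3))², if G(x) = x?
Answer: 1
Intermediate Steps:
G(r(-2 + 3))² = (-2 + 3)² = 1² = 1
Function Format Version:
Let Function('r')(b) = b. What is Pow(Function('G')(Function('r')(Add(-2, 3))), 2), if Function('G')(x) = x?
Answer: 1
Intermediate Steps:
Pow(Function('G')(Function('r')(Add(-2, 3))), 2) = Pow(Add(-2, 3), 2) = Pow(1, 2) = 1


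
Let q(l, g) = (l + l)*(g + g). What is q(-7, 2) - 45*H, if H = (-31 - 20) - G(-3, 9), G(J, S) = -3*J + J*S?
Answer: 1429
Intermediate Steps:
q(l, g) = 4*g*l (q(l, g) = (2*l)*(2*g) = 4*g*l)
H = -33 (H = (-31 - 20) - (-3)*(-3 + 9) = -51 - (-3)*6 = -51 - 1*(-18) = -51 + 18 = -33)
q(-7, 2) - 45*H = 4*2*(-7) - 45*(-33) = -56 + 1485 = 1429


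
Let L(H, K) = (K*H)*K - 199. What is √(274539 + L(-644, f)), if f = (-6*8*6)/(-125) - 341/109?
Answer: 4*√3177961809774/13625 ≈ 523.36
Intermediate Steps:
f = -11233/13625 (f = -48*6*(-1/125) - 341*1/109 = -288*(-1/125) - 341/109 = 288/125 - 341/109 = -11233/13625 ≈ -0.82444)
L(H, K) = -199 + H*K² (L(H, K) = (H*K)*K - 199 = H*K² - 199 = -199 + H*K²)
√(274539 + L(-644, f)) = √(274539 + (-199 - 644*(-11233/13625)²)) = √(274539 + (-199 - 644*126180289/185640625)) = √(274539 + (-199 - 81260106116/185640625)) = √(274539 - 118202590491/185640625) = √(50847388956384/185640625) = 4*√3177961809774/13625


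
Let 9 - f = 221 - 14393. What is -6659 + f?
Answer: 7522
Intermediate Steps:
f = 14181 (f = 9 - (221 - 14393) = 9 - 1*(-14172) = 9 + 14172 = 14181)
-6659 + f = -6659 + 14181 = 7522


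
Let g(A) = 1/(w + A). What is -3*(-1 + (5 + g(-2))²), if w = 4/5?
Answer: -589/12 ≈ -49.083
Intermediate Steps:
w = ⅘ (w = 4*(⅕) = ⅘ ≈ 0.80000)
g(A) = 1/(⅘ + A)
-3*(-1 + (5 + g(-2))²) = -3*(-1 + (5 + 5/(4 + 5*(-2)))²) = -3*(-1 + (5 + 5/(4 - 10))²) = -3*(-1 + (5 + 5/(-6))²) = -3*(-1 + (5 + 5*(-⅙))²) = -3*(-1 + (5 - ⅚)²) = -3*(-1 + (25/6)²) = -3*(-1 + 625/36) = -3*589/36 = -589/12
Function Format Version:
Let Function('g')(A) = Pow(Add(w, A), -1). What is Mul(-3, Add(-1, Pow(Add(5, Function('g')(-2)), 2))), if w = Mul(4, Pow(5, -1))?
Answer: Rational(-589, 12) ≈ -49.083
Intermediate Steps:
w = Rational(4, 5) (w = Mul(4, Rational(1, 5)) = Rational(4, 5) ≈ 0.80000)
Function('g')(A) = Pow(Add(Rational(4, 5), A), -1)
Mul(-3, Add(-1, Pow(Add(5, Function('g')(-2)), 2))) = Mul(-3, Add(-1, Pow(Add(5, Mul(5, Pow(Add(4, Mul(5, -2)), -1))), 2))) = Mul(-3, Add(-1, Pow(Add(5, Mul(5, Pow(Add(4, -10), -1))), 2))) = Mul(-3, Add(-1, Pow(Add(5, Mul(5, Pow(-6, -1))), 2))) = Mul(-3, Add(-1, Pow(Add(5, Mul(5, Rational(-1, 6))), 2))) = Mul(-3, Add(-1, Pow(Add(5, Rational(-5, 6)), 2))) = Mul(-3, Add(-1, Pow(Rational(25, 6), 2))) = Mul(-3, Add(-1, Rational(625, 36))) = Mul(-3, Rational(589, 36)) = Rational(-589, 12)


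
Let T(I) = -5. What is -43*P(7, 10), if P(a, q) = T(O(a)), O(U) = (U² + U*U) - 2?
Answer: 215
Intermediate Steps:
O(U) = -2 + 2*U² (O(U) = (U² + U²) - 2 = 2*U² - 2 = -2 + 2*U²)
P(a, q) = -5
-43*P(7, 10) = -43*(-5) = 215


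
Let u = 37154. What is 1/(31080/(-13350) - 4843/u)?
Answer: -16533530/40646679 ≈ -0.40676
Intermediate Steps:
1/(31080/(-13350) - 4843/u) = 1/(31080/(-13350) - 4843/37154) = 1/(31080*(-1/13350) - 4843*1/37154) = 1/(-1036/445 - 4843/37154) = 1/(-40646679/16533530) = -16533530/40646679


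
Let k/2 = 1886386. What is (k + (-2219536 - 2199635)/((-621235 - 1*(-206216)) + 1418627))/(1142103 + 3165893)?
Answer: 420708860245/480393249952 ≈ 0.87576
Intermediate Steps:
k = 3772772 (k = 2*1886386 = 3772772)
(k + (-2219536 - 2199635)/((-621235 - 1*(-206216)) + 1418627))/(1142103 + 3165893) = (3772772 + (-2219536 - 2199635)/((-621235 - 1*(-206216)) + 1418627))/(1142103 + 3165893) = (3772772 - 4419171/((-621235 + 206216) + 1418627))/4307996 = (3772772 - 4419171/(-415019 + 1418627))*(1/4307996) = (3772772 - 4419171/1003608)*(1/4307996) = (3772772 - 4419171*1/1003608)*(1/4307996) = (3772772 - 491019/111512)*(1/4307996) = (420708860245/111512)*(1/4307996) = 420708860245/480393249952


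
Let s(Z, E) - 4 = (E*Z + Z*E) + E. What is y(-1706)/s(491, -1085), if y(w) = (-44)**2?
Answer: -1936/1066551 ≈ -0.0018152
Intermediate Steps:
y(w) = 1936
s(Z, E) = 4 + E + 2*E*Z (s(Z, E) = 4 + ((E*Z + Z*E) + E) = 4 + ((E*Z + E*Z) + E) = 4 + (2*E*Z + E) = 4 + (E + 2*E*Z) = 4 + E + 2*E*Z)
y(-1706)/s(491, -1085) = 1936/(4 - 1085 + 2*(-1085)*491) = 1936/(4 - 1085 - 1065470) = 1936/(-1066551) = 1936*(-1/1066551) = -1936/1066551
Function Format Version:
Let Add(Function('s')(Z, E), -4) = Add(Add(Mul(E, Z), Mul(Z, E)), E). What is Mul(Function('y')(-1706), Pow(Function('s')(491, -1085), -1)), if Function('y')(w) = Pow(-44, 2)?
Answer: Rational(-1936, 1066551) ≈ -0.0018152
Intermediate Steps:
Function('y')(w) = 1936
Function('s')(Z, E) = Add(4, E, Mul(2, E, Z)) (Function('s')(Z, E) = Add(4, Add(Add(Mul(E, Z), Mul(Z, E)), E)) = Add(4, Add(Add(Mul(E, Z), Mul(E, Z)), E)) = Add(4, Add(Mul(2, E, Z), E)) = Add(4, Add(E, Mul(2, E, Z))) = Add(4, E, Mul(2, E, Z)))
Mul(Function('y')(-1706), Pow(Function('s')(491, -1085), -1)) = Mul(1936, Pow(Add(4, -1085, Mul(2, -1085, 491)), -1)) = Mul(1936, Pow(Add(4, -1085, -1065470), -1)) = Mul(1936, Pow(-1066551, -1)) = Mul(1936, Rational(-1, 1066551)) = Rational(-1936, 1066551)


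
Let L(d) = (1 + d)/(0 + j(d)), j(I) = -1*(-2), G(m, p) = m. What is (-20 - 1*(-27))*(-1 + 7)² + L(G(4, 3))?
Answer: 509/2 ≈ 254.50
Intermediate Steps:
j(I) = 2
L(d) = ½ + d/2 (L(d) = (1 + d)/(0 + 2) = (1 + d)/2 = (1 + d)*(½) = ½ + d/2)
(-20 - 1*(-27))*(-1 + 7)² + L(G(4, 3)) = (-20 - 1*(-27))*(-1 + 7)² + (½ + (½)*4) = (-20 + 27)*6² + (½ + 2) = 7*36 + 5/2 = 252 + 5/2 = 509/2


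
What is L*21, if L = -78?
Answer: -1638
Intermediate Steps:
L*21 = -78*21 = -1638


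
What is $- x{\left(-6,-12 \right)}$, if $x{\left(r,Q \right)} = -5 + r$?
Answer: $11$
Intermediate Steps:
$- x{\left(-6,-12 \right)} = - (-5 - 6) = \left(-1\right) \left(-11\right) = 11$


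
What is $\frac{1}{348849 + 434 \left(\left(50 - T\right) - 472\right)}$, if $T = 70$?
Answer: $\frac{1}{135321} \approx 7.3898 \cdot 10^{-6}$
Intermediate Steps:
$\frac{1}{348849 + 434 \left(\left(50 - T\right) - 472\right)} = \frac{1}{348849 + 434 \left(\left(50 - 70\right) - 472\right)} = \frac{1}{348849 + 434 \left(-20 - 472\right)} = \frac{1}{348849 + 434 \left(-492\right)} = \frac{1}{348849 - 213528} = \frac{1}{135321}$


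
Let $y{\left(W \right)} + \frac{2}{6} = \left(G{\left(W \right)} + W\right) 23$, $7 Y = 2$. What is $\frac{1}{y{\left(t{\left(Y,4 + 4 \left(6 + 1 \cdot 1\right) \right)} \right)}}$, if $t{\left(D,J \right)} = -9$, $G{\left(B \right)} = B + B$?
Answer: $- \frac{3}{1864} \approx -0.0016094$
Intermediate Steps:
$G{\left(B \right)} = 2 B$
$Y = \frac{2}{7}$ ($Y = \frac{1}{7} \cdot 2 = \frac{2}{7} \approx 0.28571$)
$y{\left(W \right)} = - \frac{1}{3} + 69 W$ ($y{\left(W \right)} = - \frac{1}{3} + \left(2 W + W\right) 23 = - \frac{1}{3} + 3 W 23 = - \frac{1}{3} + 69 W$)
$\frac{1}{y{\left(t{\left(Y,4 + 4 \left(6 + 1 \cdot 1\right) \right)} \right)}} = \frac{1}{- \frac{1}{3} + 69 \left(-9\right)} = \frac{1}{- \frac{1}{3} - 621} = \frac{1}{- \frac{1864}{3}} = - \frac{3}{1864}$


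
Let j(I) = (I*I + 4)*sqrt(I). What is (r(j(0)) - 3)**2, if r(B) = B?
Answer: 9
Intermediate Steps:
j(I) = sqrt(I)*(4 + I**2) (j(I) = (I**2 + 4)*sqrt(I) = (4 + I**2)*sqrt(I) = sqrt(I)*(4 + I**2))
(r(j(0)) - 3)**2 = (sqrt(0)*(4 + 0**2) - 3)**2 = (0*(4 + 0) - 3)**2 = (0*4 - 3)**2 = (0 - 3)**2 = (-3)**2 = 9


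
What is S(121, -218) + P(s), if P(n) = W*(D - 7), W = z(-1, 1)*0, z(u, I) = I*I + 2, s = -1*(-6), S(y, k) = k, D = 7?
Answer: -218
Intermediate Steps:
s = 6
z(u, I) = 2 + I² (z(u, I) = I² + 2 = 2 + I²)
W = 0 (W = (2 + 1²)*0 = (2 + 1)*0 = 3*0 = 0)
P(n) = 0 (P(n) = 0*(7 - 7) = 0*0 = 0)
S(121, -218) + P(s) = -218 + 0 = -218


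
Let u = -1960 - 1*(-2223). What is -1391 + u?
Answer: -1128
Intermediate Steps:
u = 263 (u = -1960 + 2223 = 263)
-1391 + u = -1391 + 263 = -1128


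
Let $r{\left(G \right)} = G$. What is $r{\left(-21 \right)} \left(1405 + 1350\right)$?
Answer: $-57855$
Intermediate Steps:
$r{\left(-21 \right)} \left(1405 + 1350\right) = - 21 \left(1405 + 1350\right) = \left(-21\right) 2755 = -57855$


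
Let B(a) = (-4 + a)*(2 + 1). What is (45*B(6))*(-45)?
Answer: -12150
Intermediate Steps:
B(a) = -12 + 3*a (B(a) = (-4 + a)*3 = -12 + 3*a)
(45*B(6))*(-45) = (45*(-12 + 3*6))*(-45) = (45*(-12 + 18))*(-45) = (45*6)*(-45) = 270*(-45) = -12150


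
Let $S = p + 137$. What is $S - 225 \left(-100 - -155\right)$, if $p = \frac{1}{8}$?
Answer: $- \frac{97903}{8} \approx -12238.0$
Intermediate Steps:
$p = \frac{1}{8} \approx 0.125$
$S = \frac{1097}{8}$ ($S = \frac{1}{8} + 137 = \frac{1097}{8} \approx 137.13$)
$S - 225 \left(-100 - -155\right) = \frac{1097}{8} - 225 \left(-100 - -155\right) = \frac{1097}{8} - 225 \left(-100 + 155\right) = \frac{1097}{8} - 12375 = - \frac{97903}{8}$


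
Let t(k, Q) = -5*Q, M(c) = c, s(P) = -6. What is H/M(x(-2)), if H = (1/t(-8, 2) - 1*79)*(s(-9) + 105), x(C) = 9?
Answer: -8701/10 ≈ -870.10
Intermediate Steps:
H = -78309/10 (H = (1/(-5*2) - 1*79)*(-6 + 105) = (1/(-10) - 79)*99 = (-1/10 - 79)*99 = -791/10*99 = -78309/10 ≈ -7830.9)
H/M(x(-2)) = -78309/10/9 = -78309/10*1/9 = -8701/10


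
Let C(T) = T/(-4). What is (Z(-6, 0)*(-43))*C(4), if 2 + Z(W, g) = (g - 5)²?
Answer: 989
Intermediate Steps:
C(T) = -T/4 (C(T) = T*(-¼) = -T/4)
Z(W, g) = -2 + (-5 + g)² (Z(W, g) = -2 + (g - 5)² = -2 + (-5 + g)²)
(Z(-6, 0)*(-43))*C(4) = ((-2 + (-5 + 0)²)*(-43))*(-¼*4) = ((-2 + (-5)²)*(-43))*(-1) = ((-2 + 25)*(-43))*(-1) = (23*(-43))*(-1) = -989*(-1) = 989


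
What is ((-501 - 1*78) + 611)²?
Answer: 1024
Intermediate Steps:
((-501 - 1*78) + 611)² = ((-501 - 78) + 611)² = (-579 + 611)² = 32² = 1024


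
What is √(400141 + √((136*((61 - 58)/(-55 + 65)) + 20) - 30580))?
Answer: √(10003525 + 10*I*√190745)/5 ≈ 632.57 + 0.13809*I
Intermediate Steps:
√(400141 + √((136*((61 - 58)/(-55 + 65)) + 20) - 30580)) = √(400141 + √((136*(3/10) + 20) - 30580)) = √(400141 + √((204/5 + 20) - 30580)) = √(400141 + √(304/5 - 30580)) = √(400141 + √(-152596/5)) = √(400141 + 2*I*√190745/5)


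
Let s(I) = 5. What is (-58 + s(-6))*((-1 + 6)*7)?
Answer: -1855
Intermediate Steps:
(-58 + s(-6))*((-1 + 6)*7) = (-58 + 5)*((-1 + 6)*7) = -265*7 = -53*35 = -1855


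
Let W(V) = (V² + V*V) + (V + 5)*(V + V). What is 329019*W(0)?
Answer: 0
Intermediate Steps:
W(V) = 2*V² + 2*V*(5 + V) (W(V) = (V² + V²) + (5 + V)*(2*V) = 2*V² + 2*V*(5 + V))
329019*W(0) = 329019*(2*0*(5 + 2*0)) = 329019*(2*0*(5 + 0)) = 329019*(2*0*5) = 329019*0 = 0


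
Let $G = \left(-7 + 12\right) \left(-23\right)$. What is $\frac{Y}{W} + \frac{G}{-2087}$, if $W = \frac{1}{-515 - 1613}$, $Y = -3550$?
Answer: $\frac{15766032915}{2087} \approx 7.5544 \cdot 10^{6}$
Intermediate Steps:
$G = -115$ ($G = 5 \left(-23\right) = -115$)
$W = - \frac{1}{2128}$ ($W = \frac{1}{-2128} = - \frac{1}{2128} \approx -0.00046992$)
$\frac{Y}{W} + \frac{G}{-2087} = - \frac{3550}{- \frac{1}{2128}} - \frac{115}{-2087} = \left(-3550\right) \left(-2128\right) - - \frac{115}{2087} = 7554400 + \frac{115}{2087} = \frac{15766032915}{2087}$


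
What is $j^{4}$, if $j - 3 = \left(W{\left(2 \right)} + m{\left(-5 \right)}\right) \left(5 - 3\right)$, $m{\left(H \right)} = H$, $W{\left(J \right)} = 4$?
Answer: $1$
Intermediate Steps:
$j = 1$ ($j = 3 + \left(4 - 5\right) \left(5 - 3\right) = 3 - \left(5 - 3\right) = 3 - 2 = 1$)
$j^{4} = 1^{4} = 1$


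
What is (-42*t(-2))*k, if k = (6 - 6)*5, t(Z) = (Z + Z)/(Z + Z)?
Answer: 0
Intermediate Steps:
t(Z) = 1 (t(Z) = (2*Z)/((2*Z)) = (2*Z)*(1/(2*Z)) = 1)
k = 0 (k = 0*5 = 0)
(-42*t(-2))*k = -42*1*0 = -42*0 = 0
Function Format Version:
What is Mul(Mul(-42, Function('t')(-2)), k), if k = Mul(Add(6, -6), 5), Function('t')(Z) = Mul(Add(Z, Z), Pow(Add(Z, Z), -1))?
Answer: 0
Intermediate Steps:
Function('t')(Z) = 1 (Function('t')(Z) = Mul(Mul(2, Z), Pow(Mul(2, Z), -1)) = Mul(Mul(2, Z), Mul(Rational(1, 2), Pow(Z, -1))) = 1)
k = 0 (k = Mul(0, 5) = 0)
Mul(Mul(-42, Function('t')(-2)), k) = Mul(Mul(-42, 1), 0) = Mul(-42, 0) = 0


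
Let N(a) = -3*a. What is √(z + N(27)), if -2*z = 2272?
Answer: I*√1217 ≈ 34.885*I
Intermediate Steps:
z = -1136 (z = -½*2272 = -1136)
√(z + N(27)) = √(-1136 - 3*27) = √(-1136 - 81) = √(-1217) = I*√1217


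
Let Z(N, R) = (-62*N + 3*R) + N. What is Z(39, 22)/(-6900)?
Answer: 771/2300 ≈ 0.33522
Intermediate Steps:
Z(N, R) = -61*N + 3*R
Z(39, 22)/(-6900) = (-61*39 + 3*22)/(-6900) = (-2379 + 66)*(-1/6900) = -2313*(-1/6900) = 771/2300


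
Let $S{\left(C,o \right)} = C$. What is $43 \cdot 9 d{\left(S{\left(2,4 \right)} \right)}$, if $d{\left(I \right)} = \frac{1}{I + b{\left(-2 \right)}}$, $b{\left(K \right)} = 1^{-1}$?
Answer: $129$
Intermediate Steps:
$b{\left(K \right)} = 1$
$d{\left(I \right)} = \frac{1}{1 + I}$ ($d{\left(I \right)} = \frac{1}{I + 1} = \frac{1}{1 + I}$)
$43 \cdot 9 d{\left(S{\left(2,4 \right)} \right)} = \frac{43 \cdot 9}{1 + 2} = \frac{387}{3} = 387 \cdot \frac{1}{3} = 129$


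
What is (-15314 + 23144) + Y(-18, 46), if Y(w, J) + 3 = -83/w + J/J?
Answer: 140987/18 ≈ 7832.6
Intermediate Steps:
Y(w, J) = -2 - 83/w (Y(w, J) = -3 + (-83/w + J/J) = -3 + (-83/w + 1) = -3 + (1 - 83/w) = -2 - 83/w)
(-15314 + 23144) + Y(-18, 46) = (-15314 + 23144) + (-2 - 83/(-18)) = 7830 + (-2 - 83*(-1/18)) = 7830 + (-2 + 83/18) = 7830 + 47/18 = 140987/18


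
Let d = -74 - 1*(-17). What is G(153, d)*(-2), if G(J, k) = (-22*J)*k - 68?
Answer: -383588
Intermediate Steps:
d = -57 (d = -74 + 17 = -57)
G(J, k) = -68 - 22*J*k (G(J, k) = -22*J*k - 68 = -68 - 22*J*k)
G(153, d)*(-2) = (-68 - 22*153*(-57))*(-2) = (-68 + 191862)*(-2) = 191794*(-2) = -383588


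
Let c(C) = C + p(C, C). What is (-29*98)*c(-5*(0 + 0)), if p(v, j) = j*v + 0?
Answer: 0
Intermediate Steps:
p(v, j) = j*v
c(C) = C + C**2 (c(C) = C + C*C = C + C**2)
(-29*98)*c(-5*(0 + 0)) = (-29*98)*((-5*(0 + 0))*(1 - 5*(0 + 0))) = -2842*(-5*0)*(1 - 5*0) = -0*(1 + 0) = -0 = -2842*0 = 0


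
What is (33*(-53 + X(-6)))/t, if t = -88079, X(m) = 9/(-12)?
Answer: 7095/352316 ≈ 0.020138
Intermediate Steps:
X(m) = -3/4 (X(m) = 9*(-1/12) = -3/4)
(33*(-53 + X(-6)))/t = (33*(-53 - 3/4))/(-88079) = (33*(-215/4))*(-1/88079) = -7095/4*(-1/88079) = 7095/352316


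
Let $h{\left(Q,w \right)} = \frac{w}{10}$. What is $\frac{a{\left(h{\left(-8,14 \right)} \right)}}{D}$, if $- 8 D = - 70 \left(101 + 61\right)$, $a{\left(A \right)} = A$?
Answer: $\frac{2}{2025} \approx 0.00098765$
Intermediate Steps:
$h{\left(Q,w \right)} = \frac{w}{10}$ ($h{\left(Q,w \right)} = w \frac{1}{10} = \frac{w}{10}$)
$D = \frac{2835}{2}$ ($D = - \frac{\left(-70\right) \left(101 + 61\right)}{8} = - \frac{\left(-70\right) 162}{8} = \left(- \frac{1}{8}\right) \left(-11340\right) = \frac{2835}{2} \approx 1417.5$)
$\frac{a{\left(h{\left(-8,14 \right)} \right)}}{D} = \frac{\frac{1}{10} \cdot 14}{\frac{2835}{2}} = \frac{7}{5} \cdot \frac{2}{2835} = \frac{2}{2025}$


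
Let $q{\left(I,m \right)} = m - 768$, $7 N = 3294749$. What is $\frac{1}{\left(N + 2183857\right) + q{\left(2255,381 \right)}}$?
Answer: $\frac{7}{18579039} \approx 3.7677 \cdot 10^{-7}$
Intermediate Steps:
$N = \frac{3294749}{7}$ ($N = \frac{1}{7} \cdot 3294749 = \frac{3294749}{7} \approx 4.7068 \cdot 10^{5}$)
$q{\left(I,m \right)} = -768 + m$
$\frac{1}{\left(N + 2183857\right) + q{\left(2255,381 \right)}} = \frac{1}{\left(\frac{3294749}{7} + 2183857\right) + \left(-768 + 381\right)} = \frac{1}{\frac{18581748}{7} - 387} = \frac{1}{\frac{18579039}{7}} = \frac{7}{18579039}$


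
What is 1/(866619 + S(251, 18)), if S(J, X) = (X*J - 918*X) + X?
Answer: 1/854631 ≈ 1.1701e-6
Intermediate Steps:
S(J, X) = -917*X + J*X (S(J, X) = (J*X - 918*X) + X = (-918*X + J*X) + X = -917*X + J*X)
1/(866619 + S(251, 18)) = 1/(866619 + 18*(-917 + 251)) = 1/(866619 + 18*(-666)) = 1/(866619 - 11988) = 1/854631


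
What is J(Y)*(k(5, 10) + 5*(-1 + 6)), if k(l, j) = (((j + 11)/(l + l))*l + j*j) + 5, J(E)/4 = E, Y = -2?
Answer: -1124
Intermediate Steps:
J(E) = 4*E
k(l, j) = 21/2 + j**2 + j/2 (k(l, j) = (((11 + j)/((2*l)))*l + j**2) + 5 = (((11 + j)*(1/(2*l)))*l + j**2) + 5 = (((11 + j)/(2*l))*l + j**2) + 5 = ((11/2 + j/2) + j**2) + 5 = (11/2 + j**2 + j/2) + 5 = 21/2 + j**2 + j/2)
J(Y)*(k(5, 10) + 5*(-1 + 6)) = (4*(-2))*((21/2 + 10**2 + (1/2)*10) + 5*(-1 + 6)) = -8*((21/2 + 100 + 5) + 5*5) = -8*(231/2 + 25) = -8*281/2 = -1124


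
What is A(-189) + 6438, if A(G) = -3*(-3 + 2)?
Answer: 6441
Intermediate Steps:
A(G) = 3 (A(G) = -3*(-1) = 3)
A(-189) + 6438 = 3 + 6438 = 6441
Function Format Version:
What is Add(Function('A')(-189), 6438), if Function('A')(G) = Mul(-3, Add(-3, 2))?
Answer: 6441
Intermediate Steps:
Function('A')(G) = 3 (Function('A')(G) = Mul(-3, -1) = 3)
Add(Function('A')(-189), 6438) = Add(3, 6438) = 6441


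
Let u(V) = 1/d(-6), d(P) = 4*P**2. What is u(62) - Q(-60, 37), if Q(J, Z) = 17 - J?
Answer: -11087/144 ≈ -76.993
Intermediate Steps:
u(V) = 1/144 (u(V) = 1/(4*(-6)**2) = 1/(4*36) = 1/144)
u(62) - Q(-60, 37) = 1/144 - (17 - 1*(-60)) = 1/144 - (17 + 60) = 1/144 - 1*77 = 1/144 - 77 = -11087/144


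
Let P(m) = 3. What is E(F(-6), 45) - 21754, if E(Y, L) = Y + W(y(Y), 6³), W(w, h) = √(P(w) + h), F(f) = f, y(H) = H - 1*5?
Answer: -21760 + √219 ≈ -21745.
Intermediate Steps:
y(H) = -5 + H (y(H) = H - 5 = -5 + H)
W(w, h) = √(3 + h)
E(Y, L) = Y + √219 (E(Y, L) = Y + √(3 + 6³) = Y + √(3 + 216) = Y + √219)
E(F(-6), 45) - 21754 = (-6 + √219) - 21754 = -21760 + √219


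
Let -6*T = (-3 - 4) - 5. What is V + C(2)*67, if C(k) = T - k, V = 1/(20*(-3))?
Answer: -1/60 ≈ -0.016667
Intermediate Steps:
V = -1/60 (V = 1/(-60) = -1/60 ≈ -0.016667)
T = 2 (T = -((-3 - 4) - 5)/6 = -(-7 - 5)/6 = -⅙*(-12) = 2)
C(k) = 2 - k
V + C(2)*67 = -1/60 + (2 - 1*2)*67 = -1/60 + (2 - 2)*67 = -1/60 + 0*67 = -1/60 + 0 = -1/60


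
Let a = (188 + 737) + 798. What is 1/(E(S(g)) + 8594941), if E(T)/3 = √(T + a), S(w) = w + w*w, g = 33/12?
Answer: 137519056/1181968172446099 - 12*√27733/1181968172446099 ≈ 1.1635e-7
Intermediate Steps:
a = 1723 (a = 925 + 798 = 1723)
g = 11/4 (g = 33*(1/12) = 11/4 ≈ 2.7500)
S(w) = w + w²
E(T) = 3*√(1723 + T) (E(T) = 3*√(T + 1723) = 3*√(1723 + T))
1/(E(S(g)) + 8594941) = 1/(3*√(1723 + 11*(1 + 11/4)/4) + 8594941) = 1/(3*√(1723 + (11/4)*(15/4)) + 8594941) = 1/(3*√(1723 + 165/16) + 8594941) = 1/(3*√(27733/16) + 8594941) = 1/(3*(√27733/4) + 8594941) = 1/(3*√27733/4 + 8594941) = 1/(8594941 + 3*√27733/4)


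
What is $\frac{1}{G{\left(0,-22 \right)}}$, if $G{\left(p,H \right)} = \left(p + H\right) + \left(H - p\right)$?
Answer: $- \frac{1}{44} \approx -0.022727$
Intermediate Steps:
$G{\left(p,H \right)} = 2 H$ ($G{\left(p,H \right)} = \left(H + p\right) + \left(H - p\right) = 2 H$)
$\frac{1}{G{\left(0,-22 \right)}} = \frac{1}{2 \left(-22\right)} = \frac{1}{-44} = - \frac{1}{44}$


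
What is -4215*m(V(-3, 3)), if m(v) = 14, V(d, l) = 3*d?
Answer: -59010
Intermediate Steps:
-4215*m(V(-3, 3)) = -4215*14 = -59010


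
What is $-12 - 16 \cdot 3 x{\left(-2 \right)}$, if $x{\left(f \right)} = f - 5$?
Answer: $324$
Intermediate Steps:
$x{\left(f \right)} = -5 + f$
$-12 - 16 \cdot 3 x{\left(-2 \right)} = -12 - 16 \cdot 3 \left(-5 - 2\right) = -12 - 16 \cdot 3 \left(-7\right) = -12 - -336 = -12 + 336 = 324$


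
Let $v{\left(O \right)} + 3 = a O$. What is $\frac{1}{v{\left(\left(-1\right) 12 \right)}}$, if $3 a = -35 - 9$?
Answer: $\frac{1}{173} \approx 0.0057803$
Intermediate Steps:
$a = - \frac{44}{3}$ ($a = \frac{-35 - 9}{3} = \frac{1}{3} \left(-44\right) = - \frac{44}{3} \approx -14.667$)
$v{\left(O \right)} = -3 - \frac{44 O}{3}$
$\frac{1}{v{\left(\left(-1\right) 12 \right)}} = \frac{1}{-3 - \frac{44 \left(\left(-1\right) 12\right)}{3}} = \frac{1}{-3 - -176} = \frac{1}{-3 + 176} = \frac{1}{173}$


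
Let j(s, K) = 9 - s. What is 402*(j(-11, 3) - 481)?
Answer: -185322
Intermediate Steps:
402*(j(-11, 3) - 481) = 402*((9 - 1*(-11)) - 481) = 402*((9 + 11) - 481) = 402*(20 - 481) = 402*(-461) = -185322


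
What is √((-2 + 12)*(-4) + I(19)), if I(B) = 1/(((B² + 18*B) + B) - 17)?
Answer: I*√19880295/705 ≈ 6.3244*I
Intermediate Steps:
I(B) = 1/(-17 + B² + 19*B) (I(B) = 1/((B² + 19*B) - 17) = 1/(-17 + B² + 19*B))
√((-2 + 12)*(-4) + I(19)) = √((-2 + 12)*(-4) + 1/(-17 + 19² + 19*19)) = √(10*(-4) + 1/(-17 + 361 + 361)) = √(-40 + 1/705) = √(-28199/705) = I*√19880295/705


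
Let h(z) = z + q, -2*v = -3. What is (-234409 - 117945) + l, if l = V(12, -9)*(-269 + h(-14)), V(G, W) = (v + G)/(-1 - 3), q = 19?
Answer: -351463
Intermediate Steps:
v = 3/2 (v = -½*(-3) = 3/2 ≈ 1.5000)
V(G, W) = -3/8 - G/4 (V(G, W) = (3/2 + G)/(-1 - 3) = (3/2 + G)/(-4) = (3/2 + G)*(-¼) = -3/8 - G/4)
h(z) = 19 + z (h(z) = z + 19 = 19 + z)
l = 891 (l = (-3/8 - ¼*12)*(-269 + (19 - 14)) = (-3/8 - 3)*(-269 + 5) = -27/8*(-264) = 891)
(-234409 - 117945) + l = (-234409 - 117945) + 891 = -352354 + 891 = -351463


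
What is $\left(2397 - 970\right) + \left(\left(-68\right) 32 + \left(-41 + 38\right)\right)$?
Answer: $-752$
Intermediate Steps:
$\left(2397 - 970\right) + \left(\left(-68\right) 32 + \left(-41 + 38\right)\right) = 1427 - 2179 = -752$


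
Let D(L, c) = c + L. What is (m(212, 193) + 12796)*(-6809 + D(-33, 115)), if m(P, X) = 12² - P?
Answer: -85621256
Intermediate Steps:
D(L, c) = L + c
m(P, X) = 144 - P
(m(212, 193) + 12796)*(-6809 + D(-33, 115)) = ((144 - 1*212) + 12796)*(-6809 + (-33 + 115)) = ((144 - 212) + 12796)*(-6809 + 82) = (-68 + 12796)*(-6727) = 12728*(-6727) = -85621256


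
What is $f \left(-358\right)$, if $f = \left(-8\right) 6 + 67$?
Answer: $-6802$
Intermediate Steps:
$f = 19$ ($f = -48 + 67 = 19$)
$f \left(-358\right) = 19 \left(-358\right) = -6802$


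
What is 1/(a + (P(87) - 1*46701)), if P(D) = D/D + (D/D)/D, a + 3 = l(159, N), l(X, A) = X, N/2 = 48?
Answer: -87/4049327 ≈ -2.1485e-5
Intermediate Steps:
N = 96 (N = 2*48 = 96)
a = 156 (a = -3 + 159 = 156)
P(D) = 1 + 1/D
1/(a + (P(87) - 1*46701)) = 1/(156 + ((1 + 87)/87 - 1*46701)) = 1/(156 + ((1/87)*88 - 46701)) = 1/(156 + (88/87 - 46701)) = 1/(156 - 4062899/87) = 1/(-4049327/87) = -87/4049327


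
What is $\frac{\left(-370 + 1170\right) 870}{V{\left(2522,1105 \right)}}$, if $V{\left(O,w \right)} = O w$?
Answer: $\frac{69600}{278681} \approx 0.24975$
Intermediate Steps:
$\frac{\left(-370 + 1170\right) 870}{V{\left(2522,1105 \right)}} = \frac{\left(-370 + 1170\right) 870}{2522 \cdot 1105} = \frac{800 \cdot 870}{2786810} = 696000 \cdot \frac{1}{2786810} = \frac{69600}{278681}$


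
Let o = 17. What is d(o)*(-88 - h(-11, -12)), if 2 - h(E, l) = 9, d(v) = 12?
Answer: -972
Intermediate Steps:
h(E, l) = -7 (h(E, l) = 2 - 1*9 = 2 - 9 = -7)
d(o)*(-88 - h(-11, -12)) = 12*(-88 - 1*(-7)) = 12*(-88 + 7) = 12*(-81) = -972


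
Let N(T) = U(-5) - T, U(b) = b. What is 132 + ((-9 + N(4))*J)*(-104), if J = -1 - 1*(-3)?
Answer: 3876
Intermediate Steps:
J = 2 (J = -1 + 3 = 2)
N(T) = -5 - T
132 + ((-9 + N(4))*J)*(-104) = 132 + ((-9 + (-5 - 1*4))*2)*(-104) = 132 + ((-9 + (-5 - 4))*2)*(-104) = 132 + ((-9 - 9)*2)*(-104) = 132 - 18*2*(-104) = 132 - 36*(-104) = 132 + 3744 = 3876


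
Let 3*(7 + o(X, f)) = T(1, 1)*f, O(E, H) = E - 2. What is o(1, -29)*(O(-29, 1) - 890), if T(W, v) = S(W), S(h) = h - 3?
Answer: -11359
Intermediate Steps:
S(h) = -3 + h
T(W, v) = -3 + W
O(E, H) = -2 + E
o(X, f) = -7 - 2*f/3 (o(X, f) = -7 + ((-3 + 1)*f)/3 = -7 + (-2*f)/3 = -7 - 2*f/3)
o(1, -29)*(O(-29, 1) - 890) = (-7 - ⅔*(-29))*((-2 - 29) - 890) = (-7 + 58/3)*(-31 - 890) = (37/3)*(-921) = -11359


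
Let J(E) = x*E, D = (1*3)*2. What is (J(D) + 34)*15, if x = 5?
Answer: 960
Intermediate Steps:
D = 6 (D = 3*2 = 6)
J(E) = 5*E
(J(D) + 34)*15 = (5*6 + 34)*15 = (30 + 34)*15 = 64*15 = 960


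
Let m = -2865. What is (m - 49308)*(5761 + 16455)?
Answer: -1159075368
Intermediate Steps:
(m - 49308)*(5761 + 16455) = (-2865 - 49308)*(5761 + 16455) = -52173*22216 = -1159075368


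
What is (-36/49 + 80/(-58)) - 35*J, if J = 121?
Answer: -6020939/1421 ≈ -4237.1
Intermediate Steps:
(-36/49 + 80/(-58)) - 35*J = (-36/49 + 80/(-58)) - 35*121 = (-36*1/49 + 80*(-1/58)) - 4235 = (-36/49 - 40/29) - 4235 = -3004/1421 - 4235 = -6020939/1421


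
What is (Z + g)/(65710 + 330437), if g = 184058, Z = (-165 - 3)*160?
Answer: 157178/396147 ≈ 0.39677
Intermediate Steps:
Z = -26880 (Z = -168*160 = -26880)
(Z + g)/(65710 + 330437) = (-26880 + 184058)/(65710 + 330437) = 157178/396147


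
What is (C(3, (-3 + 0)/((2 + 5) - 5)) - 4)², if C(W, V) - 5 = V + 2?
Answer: 9/4 ≈ 2.2500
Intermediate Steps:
C(W, V) = 7 + V (C(W, V) = 5 + (V + 2) = 5 + (2 + V) = 7 + V)
(C(3, (-3 + 0)/((2 + 5) - 5)) - 4)² = ((7 + (-3 + 0)/((2 + 5) - 5)) - 4)² = ((7 - 3/(7 - 5)) - 4)² = ((7 - 3/2) - 4)² = (11/2 - 4)² = (3/2)² = 9/4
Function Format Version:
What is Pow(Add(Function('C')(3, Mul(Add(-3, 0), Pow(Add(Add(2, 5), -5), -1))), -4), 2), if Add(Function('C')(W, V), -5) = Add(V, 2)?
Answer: Rational(9, 4) ≈ 2.2500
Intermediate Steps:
Function('C')(W, V) = Add(7, V) (Function('C')(W, V) = Add(5, Add(V, 2)) = Add(5, Add(2, V)) = Add(7, V))
Pow(Add(Function('C')(3, Mul(Add(-3, 0), Pow(Add(Add(2, 5), -5), -1))), -4), 2) = Pow(Add(Add(7, Mul(Add(-3, 0), Pow(Add(Add(2, 5), -5), -1))), -4), 2) = Pow(Add(Add(7, Mul(-3, Pow(Add(7, -5), -1))), -4), 2) = Pow(Add(Add(7, Mul(-3, Pow(2, -1))), -4), 2) = Pow(Add(Add(7, Mul(-3, Rational(1, 2))), -4), 2) = Pow(Add(Add(7, Rational(-3, 2)), -4), 2) = Pow(Add(Rational(11, 2), -4), 2) = Pow(Rational(3, 2), 2) = Rational(9, 4)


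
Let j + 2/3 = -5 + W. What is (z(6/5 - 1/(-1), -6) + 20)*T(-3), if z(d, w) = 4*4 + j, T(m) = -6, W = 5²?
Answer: -332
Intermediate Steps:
W = 25
j = 58/3 (j = -⅔ + (-5 + 25) = -⅔ + 20 = 58/3 ≈ 19.333)
z(d, w) = 106/3 (z(d, w) = 4*4 + 58/3 = 16 + 58/3 = 106/3)
(z(6/5 - 1/(-1), -6) + 20)*T(-3) = (106/3 + 20)*(-6) = (166/3)*(-6) = -332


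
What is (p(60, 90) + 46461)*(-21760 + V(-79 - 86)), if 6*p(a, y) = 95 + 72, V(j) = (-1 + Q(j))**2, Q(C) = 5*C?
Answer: 30706618238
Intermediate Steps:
V(j) = (-1 + 5*j)**2
p(a, y) = 167/6 (p(a, y) = (95 + 72)/6 = (1/6)*167 = 167/6)
(p(60, 90) + 46461)*(-21760 + V(-79 - 86)) = (167/6 + 46461)*(-21760 + (-1 + 5*(-79 - 86))**2) = 278933*(-21760 + (-1 + 5*(-165))**2)/6 = 278933*(-21760 + (-1 - 825)**2)/6 = 278933*(-21760 + (-826)**2)/6 = 278933*(-21760 + 682276)/6 = (278933/6)*660516 = 30706618238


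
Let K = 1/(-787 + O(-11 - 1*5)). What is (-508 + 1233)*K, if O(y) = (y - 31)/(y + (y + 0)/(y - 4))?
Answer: -55100/59577 ≈ -0.92485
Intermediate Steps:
O(y) = (-31 + y)/(y + y/(-4 + y))
K = -76/59577 (K = 1/(-787 + (124 + (-11 - 1*5)**2 - 35*(-11 - 1*5))/((-11 - 1*5)*(-3 + (-11 - 1*5)))) = 1/(-787 + (124 + (-11 - 5)**2 - 35*(-11 - 5))/((-11 - 5)*(-3 + (-11 - 5)))) = 1/(-787 + (124 + (-16)**2 - 35*(-16))/((-16)*(-3 - 16))) = 1/(-787 - 1/16*(124 + 256 + 560)/(-19)) = 1/(-787 - 1/16*(-1/19)*940) = 1/(-787 + 235/76) = 1/(-59577/76) = -76/59577 ≈ -0.0012757)
(-508 + 1233)*K = (-508 + 1233)*(-76/59577) = 725*(-76/59577) = -55100/59577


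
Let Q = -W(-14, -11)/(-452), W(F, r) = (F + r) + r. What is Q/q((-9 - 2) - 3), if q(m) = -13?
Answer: 9/1469 ≈ 0.0061266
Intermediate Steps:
W(F, r) = F + 2*r
Q = -9/113 (Q = -(-14 + 2*(-11))/(-452) = -(-14 - 22)*(-1)/452 = -(-36)*(-1)/452 = -1*9/113 = -9/113 ≈ -0.079646)
Q/q((-9 - 2) - 3) = -9/113/(-13) = -9/113*(-1/13) = 9/1469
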